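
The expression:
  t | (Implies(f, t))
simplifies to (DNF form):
t | ~f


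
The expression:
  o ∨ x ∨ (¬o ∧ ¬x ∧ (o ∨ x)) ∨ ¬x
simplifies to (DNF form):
True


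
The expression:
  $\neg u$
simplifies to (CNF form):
$\neg u$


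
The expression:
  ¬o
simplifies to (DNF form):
¬o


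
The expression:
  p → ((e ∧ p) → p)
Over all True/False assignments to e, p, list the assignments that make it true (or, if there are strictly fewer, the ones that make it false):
is always true.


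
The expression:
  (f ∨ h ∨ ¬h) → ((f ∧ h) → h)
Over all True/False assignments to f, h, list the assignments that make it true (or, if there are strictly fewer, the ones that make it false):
is always true.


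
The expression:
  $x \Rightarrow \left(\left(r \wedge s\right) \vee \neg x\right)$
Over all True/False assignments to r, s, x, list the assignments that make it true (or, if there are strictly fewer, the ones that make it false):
is false only for:
  r=False, s=False, x=True;
  r=False, s=True, x=True;
  r=True, s=False, x=True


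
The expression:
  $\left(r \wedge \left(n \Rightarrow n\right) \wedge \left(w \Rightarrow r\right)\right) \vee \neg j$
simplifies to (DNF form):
$r \vee \neg j$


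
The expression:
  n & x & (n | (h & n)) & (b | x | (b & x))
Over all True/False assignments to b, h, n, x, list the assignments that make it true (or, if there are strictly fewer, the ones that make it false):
is true only for:
  b=False, h=False, n=True, x=True;
  b=False, h=True, n=True, x=True;
  b=True, h=False, n=True, x=True;
  b=True, h=True, n=True, x=True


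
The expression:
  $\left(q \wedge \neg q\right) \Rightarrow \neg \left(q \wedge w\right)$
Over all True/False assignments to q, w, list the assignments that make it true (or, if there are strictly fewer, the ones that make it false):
is always true.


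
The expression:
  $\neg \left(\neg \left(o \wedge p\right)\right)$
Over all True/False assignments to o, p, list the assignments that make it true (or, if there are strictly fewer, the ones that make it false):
is true only for:
  o=True, p=True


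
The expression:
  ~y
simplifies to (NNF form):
~y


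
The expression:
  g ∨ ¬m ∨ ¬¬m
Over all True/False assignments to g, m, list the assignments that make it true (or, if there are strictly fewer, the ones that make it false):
is always true.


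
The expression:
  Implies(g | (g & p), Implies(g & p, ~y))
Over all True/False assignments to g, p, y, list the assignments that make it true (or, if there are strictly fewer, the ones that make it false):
is false only for:
  g=True, p=True, y=True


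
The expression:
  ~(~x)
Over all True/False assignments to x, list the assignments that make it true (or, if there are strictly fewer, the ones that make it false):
is true only for:
  x=True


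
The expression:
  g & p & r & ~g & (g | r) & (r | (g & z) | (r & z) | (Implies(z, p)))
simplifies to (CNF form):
False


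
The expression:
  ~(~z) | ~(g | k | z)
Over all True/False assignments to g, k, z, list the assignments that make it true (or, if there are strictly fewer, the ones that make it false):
is false only for:
  g=False, k=True, z=False;
  g=True, k=False, z=False;
  g=True, k=True, z=False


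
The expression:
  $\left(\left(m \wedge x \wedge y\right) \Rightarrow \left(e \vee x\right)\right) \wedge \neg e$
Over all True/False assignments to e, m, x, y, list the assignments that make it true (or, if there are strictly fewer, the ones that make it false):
is true only for:
  e=False, m=False, x=False, y=False;
  e=False, m=False, x=False, y=True;
  e=False, m=False, x=True, y=False;
  e=False, m=False, x=True, y=True;
  e=False, m=True, x=False, y=False;
  e=False, m=True, x=False, y=True;
  e=False, m=True, x=True, y=False;
  e=False, m=True, x=True, y=True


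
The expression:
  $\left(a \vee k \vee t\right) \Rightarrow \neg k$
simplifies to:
$\neg k$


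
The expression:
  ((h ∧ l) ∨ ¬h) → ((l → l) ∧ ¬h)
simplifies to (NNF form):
¬h ∨ ¬l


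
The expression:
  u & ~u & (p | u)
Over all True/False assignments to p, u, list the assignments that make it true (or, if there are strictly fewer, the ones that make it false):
is never true.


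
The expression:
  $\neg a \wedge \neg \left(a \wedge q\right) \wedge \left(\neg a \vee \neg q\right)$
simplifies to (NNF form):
$\neg a$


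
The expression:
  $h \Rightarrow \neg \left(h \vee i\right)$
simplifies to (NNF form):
$\neg h$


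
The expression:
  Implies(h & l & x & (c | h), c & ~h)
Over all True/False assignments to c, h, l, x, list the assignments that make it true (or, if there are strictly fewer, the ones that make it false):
is false only for:
  c=False, h=True, l=True, x=True;
  c=True, h=True, l=True, x=True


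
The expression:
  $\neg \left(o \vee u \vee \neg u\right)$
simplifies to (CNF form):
$\text{False}$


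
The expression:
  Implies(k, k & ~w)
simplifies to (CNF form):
~k | ~w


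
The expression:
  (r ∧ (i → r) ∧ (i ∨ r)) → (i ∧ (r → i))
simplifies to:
i ∨ ¬r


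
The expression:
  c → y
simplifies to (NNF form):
y ∨ ¬c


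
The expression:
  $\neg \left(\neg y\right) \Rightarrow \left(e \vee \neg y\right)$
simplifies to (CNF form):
$e \vee \neg y$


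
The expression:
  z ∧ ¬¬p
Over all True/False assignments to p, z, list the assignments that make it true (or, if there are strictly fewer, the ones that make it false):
is true only for:
  p=True, z=True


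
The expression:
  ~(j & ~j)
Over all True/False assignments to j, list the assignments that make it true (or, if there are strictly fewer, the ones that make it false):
is always true.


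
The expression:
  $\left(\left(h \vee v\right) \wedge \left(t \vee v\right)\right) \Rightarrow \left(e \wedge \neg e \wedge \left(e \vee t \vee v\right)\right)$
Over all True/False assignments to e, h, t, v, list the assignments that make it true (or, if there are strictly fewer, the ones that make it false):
is true only for:
  e=False, h=False, t=False, v=False;
  e=False, h=False, t=True, v=False;
  e=False, h=True, t=False, v=False;
  e=True, h=False, t=False, v=False;
  e=True, h=False, t=True, v=False;
  e=True, h=True, t=False, v=False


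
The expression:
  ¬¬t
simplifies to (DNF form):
t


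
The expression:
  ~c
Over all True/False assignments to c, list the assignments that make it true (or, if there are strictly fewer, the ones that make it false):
is true only for:
  c=False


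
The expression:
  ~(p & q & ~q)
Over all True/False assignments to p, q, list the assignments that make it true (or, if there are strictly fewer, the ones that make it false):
is always true.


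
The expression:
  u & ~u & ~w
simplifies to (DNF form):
False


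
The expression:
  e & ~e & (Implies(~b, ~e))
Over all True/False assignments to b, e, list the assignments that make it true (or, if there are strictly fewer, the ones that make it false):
is never true.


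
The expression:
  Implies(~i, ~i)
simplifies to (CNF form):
True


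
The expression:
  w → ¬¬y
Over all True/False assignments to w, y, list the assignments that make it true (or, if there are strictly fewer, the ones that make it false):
is false only for:
  w=True, y=False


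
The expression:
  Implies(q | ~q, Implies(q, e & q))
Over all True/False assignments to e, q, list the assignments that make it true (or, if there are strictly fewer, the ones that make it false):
is false only for:
  e=False, q=True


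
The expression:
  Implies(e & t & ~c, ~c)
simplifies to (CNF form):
True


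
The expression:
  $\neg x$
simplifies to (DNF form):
$\neg x$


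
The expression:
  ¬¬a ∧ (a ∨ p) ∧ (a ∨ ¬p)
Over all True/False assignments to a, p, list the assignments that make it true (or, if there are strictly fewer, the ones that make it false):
is true only for:
  a=True, p=False;
  a=True, p=True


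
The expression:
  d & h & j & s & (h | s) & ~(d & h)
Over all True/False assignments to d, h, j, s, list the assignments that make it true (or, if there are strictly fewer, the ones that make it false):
is never true.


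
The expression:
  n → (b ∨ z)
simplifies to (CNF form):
b ∨ z ∨ ¬n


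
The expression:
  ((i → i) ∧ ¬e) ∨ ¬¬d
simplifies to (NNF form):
d ∨ ¬e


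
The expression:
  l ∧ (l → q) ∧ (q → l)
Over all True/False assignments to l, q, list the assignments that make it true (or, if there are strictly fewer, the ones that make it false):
is true only for:
  l=True, q=True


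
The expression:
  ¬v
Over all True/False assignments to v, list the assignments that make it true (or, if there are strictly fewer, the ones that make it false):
is true only for:
  v=False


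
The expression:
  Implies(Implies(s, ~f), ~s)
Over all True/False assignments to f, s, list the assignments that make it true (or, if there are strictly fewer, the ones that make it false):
is false only for:
  f=False, s=True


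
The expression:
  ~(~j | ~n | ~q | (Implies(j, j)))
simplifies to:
False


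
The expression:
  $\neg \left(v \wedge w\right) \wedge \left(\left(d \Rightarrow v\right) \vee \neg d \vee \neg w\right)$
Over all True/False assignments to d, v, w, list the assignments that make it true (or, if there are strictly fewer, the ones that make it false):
is false only for:
  d=False, v=True, w=True;
  d=True, v=False, w=True;
  d=True, v=True, w=True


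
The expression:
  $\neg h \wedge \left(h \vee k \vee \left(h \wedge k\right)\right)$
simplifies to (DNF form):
$k \wedge \neg h$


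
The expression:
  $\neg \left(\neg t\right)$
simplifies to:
$t$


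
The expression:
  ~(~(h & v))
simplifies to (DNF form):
h & v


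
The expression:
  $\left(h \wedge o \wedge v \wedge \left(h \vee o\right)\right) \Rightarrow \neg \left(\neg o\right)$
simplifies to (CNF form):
$\text{True}$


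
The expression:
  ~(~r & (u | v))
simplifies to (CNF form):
(r | ~u) & (r | ~v)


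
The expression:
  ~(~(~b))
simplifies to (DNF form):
~b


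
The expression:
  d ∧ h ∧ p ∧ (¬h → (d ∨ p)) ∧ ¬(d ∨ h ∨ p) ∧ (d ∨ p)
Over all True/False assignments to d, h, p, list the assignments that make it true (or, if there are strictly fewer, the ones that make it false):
is never true.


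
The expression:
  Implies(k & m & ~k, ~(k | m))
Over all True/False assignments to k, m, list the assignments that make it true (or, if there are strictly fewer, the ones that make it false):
is always true.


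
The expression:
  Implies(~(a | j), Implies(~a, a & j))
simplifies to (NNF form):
a | j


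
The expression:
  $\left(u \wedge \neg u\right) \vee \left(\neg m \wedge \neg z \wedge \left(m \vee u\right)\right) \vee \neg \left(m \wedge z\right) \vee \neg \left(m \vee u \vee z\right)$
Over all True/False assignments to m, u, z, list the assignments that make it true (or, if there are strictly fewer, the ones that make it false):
is false only for:
  m=True, u=False, z=True;
  m=True, u=True, z=True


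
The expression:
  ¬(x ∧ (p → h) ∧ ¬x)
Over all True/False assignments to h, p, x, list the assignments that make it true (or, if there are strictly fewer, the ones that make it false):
is always true.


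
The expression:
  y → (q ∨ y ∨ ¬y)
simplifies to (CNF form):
True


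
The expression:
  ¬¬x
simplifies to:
x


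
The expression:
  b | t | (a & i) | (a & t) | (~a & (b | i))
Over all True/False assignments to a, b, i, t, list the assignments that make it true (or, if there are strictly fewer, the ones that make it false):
is false only for:
  a=False, b=False, i=False, t=False;
  a=True, b=False, i=False, t=False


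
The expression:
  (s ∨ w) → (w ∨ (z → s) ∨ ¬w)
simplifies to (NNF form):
True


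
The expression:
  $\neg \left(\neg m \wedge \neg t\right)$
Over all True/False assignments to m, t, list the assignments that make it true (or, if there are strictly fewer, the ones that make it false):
is false only for:
  m=False, t=False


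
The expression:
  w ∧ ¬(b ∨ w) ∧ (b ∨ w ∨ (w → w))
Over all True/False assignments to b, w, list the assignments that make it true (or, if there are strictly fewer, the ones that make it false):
is never true.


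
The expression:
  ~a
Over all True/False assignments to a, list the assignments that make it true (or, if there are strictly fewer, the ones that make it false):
is true only for:
  a=False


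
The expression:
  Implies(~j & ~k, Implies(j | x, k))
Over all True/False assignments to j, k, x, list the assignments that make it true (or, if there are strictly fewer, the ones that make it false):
is false only for:
  j=False, k=False, x=True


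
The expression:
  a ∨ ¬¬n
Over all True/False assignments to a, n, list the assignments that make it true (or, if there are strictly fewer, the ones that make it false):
is false only for:
  a=False, n=False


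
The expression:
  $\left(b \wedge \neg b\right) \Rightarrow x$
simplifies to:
$\text{True}$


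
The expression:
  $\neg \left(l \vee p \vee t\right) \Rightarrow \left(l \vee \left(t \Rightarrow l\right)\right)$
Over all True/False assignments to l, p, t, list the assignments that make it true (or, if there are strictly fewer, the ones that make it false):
is always true.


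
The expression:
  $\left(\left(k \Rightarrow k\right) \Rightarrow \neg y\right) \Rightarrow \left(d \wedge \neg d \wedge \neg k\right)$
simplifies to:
$y$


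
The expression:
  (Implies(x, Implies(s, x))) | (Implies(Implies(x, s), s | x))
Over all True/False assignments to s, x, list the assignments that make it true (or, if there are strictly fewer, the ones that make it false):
is always true.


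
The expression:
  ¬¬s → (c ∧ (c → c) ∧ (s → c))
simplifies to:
c ∨ ¬s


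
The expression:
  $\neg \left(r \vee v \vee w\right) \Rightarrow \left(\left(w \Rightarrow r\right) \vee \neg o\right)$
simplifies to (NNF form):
$\text{True}$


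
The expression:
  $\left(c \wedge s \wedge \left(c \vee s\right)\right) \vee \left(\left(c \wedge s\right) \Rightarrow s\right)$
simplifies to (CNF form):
$\text{True}$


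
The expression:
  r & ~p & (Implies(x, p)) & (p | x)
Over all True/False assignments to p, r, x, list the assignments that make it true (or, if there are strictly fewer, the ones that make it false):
is never true.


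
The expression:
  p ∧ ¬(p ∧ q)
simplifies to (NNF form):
p ∧ ¬q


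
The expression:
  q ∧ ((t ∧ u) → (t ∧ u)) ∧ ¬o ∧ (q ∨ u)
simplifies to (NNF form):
q ∧ ¬o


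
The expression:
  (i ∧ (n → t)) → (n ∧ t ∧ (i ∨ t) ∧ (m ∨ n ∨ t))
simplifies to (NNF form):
n ∨ ¬i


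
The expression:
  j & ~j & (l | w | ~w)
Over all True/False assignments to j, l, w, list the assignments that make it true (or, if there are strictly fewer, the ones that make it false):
is never true.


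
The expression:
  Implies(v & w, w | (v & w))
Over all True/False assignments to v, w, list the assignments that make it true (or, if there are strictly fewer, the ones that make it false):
is always true.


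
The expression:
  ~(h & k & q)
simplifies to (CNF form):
~h | ~k | ~q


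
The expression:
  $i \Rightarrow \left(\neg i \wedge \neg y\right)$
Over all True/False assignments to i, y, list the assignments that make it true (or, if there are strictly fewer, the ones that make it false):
is true only for:
  i=False, y=False;
  i=False, y=True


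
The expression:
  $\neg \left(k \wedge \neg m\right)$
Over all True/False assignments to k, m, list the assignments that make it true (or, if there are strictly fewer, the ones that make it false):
is false only for:
  k=True, m=False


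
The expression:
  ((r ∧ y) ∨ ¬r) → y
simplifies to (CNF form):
r ∨ y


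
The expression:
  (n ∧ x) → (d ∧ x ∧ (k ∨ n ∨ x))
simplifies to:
d ∨ ¬n ∨ ¬x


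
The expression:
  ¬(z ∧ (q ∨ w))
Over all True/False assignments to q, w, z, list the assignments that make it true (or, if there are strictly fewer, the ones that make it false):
is false only for:
  q=False, w=True, z=True;
  q=True, w=False, z=True;
  q=True, w=True, z=True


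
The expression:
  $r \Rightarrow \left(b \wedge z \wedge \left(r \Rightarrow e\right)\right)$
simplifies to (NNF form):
$\left(b \wedge e \wedge z\right) \vee \neg r$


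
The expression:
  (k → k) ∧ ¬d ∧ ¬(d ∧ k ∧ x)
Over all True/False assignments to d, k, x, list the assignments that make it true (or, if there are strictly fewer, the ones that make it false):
is true only for:
  d=False, k=False, x=False;
  d=False, k=False, x=True;
  d=False, k=True, x=False;
  d=False, k=True, x=True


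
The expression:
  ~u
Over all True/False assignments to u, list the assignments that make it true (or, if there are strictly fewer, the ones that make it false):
is true only for:
  u=False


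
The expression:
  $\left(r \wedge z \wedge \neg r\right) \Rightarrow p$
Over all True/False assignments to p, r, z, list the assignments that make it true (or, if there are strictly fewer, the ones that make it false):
is always true.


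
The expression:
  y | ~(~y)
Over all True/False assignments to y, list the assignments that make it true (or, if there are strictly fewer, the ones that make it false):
is true only for:
  y=True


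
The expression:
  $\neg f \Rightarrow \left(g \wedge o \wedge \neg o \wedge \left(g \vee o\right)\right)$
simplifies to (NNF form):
$f$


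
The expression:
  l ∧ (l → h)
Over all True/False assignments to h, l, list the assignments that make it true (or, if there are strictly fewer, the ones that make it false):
is true only for:
  h=True, l=True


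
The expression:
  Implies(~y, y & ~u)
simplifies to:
y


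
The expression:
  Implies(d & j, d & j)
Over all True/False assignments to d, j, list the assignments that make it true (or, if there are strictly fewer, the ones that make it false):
is always true.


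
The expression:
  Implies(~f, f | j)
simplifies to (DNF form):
f | j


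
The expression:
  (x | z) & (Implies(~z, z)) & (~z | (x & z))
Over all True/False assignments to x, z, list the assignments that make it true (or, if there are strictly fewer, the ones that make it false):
is true only for:
  x=True, z=True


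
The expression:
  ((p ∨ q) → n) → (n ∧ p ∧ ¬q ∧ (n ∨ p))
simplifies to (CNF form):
(p ∨ q) ∧ (¬n ∨ ¬q)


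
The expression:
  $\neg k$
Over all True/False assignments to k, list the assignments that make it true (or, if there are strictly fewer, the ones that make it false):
is true only for:
  k=False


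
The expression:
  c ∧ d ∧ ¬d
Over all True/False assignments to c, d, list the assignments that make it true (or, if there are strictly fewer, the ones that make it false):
is never true.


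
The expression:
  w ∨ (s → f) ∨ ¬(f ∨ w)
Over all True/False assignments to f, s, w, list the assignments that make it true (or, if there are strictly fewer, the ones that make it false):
is always true.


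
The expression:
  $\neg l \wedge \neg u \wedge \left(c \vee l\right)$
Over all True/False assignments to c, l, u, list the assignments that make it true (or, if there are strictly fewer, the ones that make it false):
is true only for:
  c=True, l=False, u=False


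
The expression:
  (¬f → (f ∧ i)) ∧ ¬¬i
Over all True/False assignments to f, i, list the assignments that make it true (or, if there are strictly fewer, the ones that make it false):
is true only for:
  f=True, i=True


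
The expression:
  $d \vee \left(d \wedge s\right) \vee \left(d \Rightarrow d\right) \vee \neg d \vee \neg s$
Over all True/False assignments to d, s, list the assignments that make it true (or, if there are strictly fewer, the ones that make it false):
is always true.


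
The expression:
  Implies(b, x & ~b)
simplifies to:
~b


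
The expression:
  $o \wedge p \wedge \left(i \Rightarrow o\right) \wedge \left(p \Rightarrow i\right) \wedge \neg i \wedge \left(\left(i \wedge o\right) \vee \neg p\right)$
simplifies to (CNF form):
$\text{False}$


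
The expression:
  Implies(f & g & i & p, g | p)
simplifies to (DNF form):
True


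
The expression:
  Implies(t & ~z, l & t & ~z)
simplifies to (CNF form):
l | z | ~t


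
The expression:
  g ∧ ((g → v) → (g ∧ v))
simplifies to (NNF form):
g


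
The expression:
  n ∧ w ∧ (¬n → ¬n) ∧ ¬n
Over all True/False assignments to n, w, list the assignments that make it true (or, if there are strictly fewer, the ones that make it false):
is never true.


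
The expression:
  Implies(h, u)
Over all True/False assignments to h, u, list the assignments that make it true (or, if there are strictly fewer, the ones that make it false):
is false only for:
  h=True, u=False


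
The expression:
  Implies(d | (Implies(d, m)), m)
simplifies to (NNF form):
m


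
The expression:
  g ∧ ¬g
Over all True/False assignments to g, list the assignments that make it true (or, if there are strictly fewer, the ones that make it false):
is never true.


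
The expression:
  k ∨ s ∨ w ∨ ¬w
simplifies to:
True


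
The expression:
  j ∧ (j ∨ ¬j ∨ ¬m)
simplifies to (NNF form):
j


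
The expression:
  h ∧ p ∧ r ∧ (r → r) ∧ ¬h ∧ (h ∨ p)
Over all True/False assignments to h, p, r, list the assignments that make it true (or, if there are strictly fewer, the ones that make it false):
is never true.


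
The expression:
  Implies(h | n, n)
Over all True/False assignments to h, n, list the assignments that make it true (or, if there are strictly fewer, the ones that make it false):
is false only for:
  h=True, n=False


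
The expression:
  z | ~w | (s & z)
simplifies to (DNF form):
z | ~w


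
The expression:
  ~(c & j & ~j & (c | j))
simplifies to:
True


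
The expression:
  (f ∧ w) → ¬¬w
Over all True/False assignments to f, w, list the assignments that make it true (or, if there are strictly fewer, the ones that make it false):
is always true.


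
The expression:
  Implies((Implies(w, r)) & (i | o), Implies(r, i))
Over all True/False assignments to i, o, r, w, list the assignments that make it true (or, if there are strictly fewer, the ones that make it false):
is false only for:
  i=False, o=True, r=True, w=False;
  i=False, o=True, r=True, w=True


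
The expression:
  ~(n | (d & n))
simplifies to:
~n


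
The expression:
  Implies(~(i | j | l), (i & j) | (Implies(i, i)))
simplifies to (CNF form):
True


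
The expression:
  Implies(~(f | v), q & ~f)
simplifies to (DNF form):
f | q | v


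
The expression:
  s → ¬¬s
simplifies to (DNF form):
True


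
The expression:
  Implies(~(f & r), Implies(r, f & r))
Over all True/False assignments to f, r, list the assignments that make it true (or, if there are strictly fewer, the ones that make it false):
is false only for:
  f=False, r=True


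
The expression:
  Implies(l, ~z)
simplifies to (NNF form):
~l | ~z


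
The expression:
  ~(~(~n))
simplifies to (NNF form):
~n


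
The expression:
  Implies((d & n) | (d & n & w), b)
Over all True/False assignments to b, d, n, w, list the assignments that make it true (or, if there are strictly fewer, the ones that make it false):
is false only for:
  b=False, d=True, n=True, w=False;
  b=False, d=True, n=True, w=True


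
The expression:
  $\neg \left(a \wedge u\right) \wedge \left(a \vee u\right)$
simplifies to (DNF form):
$\left(a \wedge \neg u\right) \vee \left(u \wedge \neg a\right)$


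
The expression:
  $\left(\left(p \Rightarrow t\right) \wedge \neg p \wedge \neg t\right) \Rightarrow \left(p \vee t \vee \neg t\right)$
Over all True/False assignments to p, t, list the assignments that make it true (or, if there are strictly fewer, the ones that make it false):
is always true.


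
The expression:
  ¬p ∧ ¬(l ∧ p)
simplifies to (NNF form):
¬p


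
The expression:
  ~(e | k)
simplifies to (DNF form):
~e & ~k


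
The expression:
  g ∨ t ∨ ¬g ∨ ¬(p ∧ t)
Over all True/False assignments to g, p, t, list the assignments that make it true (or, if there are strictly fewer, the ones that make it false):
is always true.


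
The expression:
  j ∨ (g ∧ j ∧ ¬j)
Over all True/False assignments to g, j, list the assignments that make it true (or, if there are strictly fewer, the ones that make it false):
is true only for:
  g=False, j=True;
  g=True, j=True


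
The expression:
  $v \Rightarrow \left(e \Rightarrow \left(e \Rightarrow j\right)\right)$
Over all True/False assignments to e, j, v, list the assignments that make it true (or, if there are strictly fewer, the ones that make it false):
is false only for:
  e=True, j=False, v=True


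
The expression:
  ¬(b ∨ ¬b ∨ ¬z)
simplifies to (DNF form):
False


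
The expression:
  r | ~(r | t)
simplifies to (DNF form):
r | ~t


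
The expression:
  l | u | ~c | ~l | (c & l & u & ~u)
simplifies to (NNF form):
True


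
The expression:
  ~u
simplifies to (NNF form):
~u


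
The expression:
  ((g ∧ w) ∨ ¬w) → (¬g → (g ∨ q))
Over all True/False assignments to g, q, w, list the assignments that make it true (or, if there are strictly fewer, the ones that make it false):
is false only for:
  g=False, q=False, w=False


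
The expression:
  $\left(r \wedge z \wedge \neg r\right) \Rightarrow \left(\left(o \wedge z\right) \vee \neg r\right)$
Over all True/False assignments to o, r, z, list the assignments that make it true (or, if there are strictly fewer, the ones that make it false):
is always true.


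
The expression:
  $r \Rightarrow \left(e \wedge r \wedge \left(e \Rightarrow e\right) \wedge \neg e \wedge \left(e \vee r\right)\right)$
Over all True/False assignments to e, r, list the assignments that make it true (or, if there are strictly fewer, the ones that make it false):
is true only for:
  e=False, r=False;
  e=True, r=False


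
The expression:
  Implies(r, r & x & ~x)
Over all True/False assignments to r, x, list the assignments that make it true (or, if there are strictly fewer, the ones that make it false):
is true only for:
  r=False, x=False;
  r=False, x=True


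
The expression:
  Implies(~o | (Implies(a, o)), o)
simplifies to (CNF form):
o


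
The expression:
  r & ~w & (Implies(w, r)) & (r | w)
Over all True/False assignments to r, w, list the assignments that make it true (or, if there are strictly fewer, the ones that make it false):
is true only for:
  r=True, w=False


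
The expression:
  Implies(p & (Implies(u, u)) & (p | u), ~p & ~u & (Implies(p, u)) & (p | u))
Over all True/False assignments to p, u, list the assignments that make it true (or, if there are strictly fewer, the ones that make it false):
is true only for:
  p=False, u=False;
  p=False, u=True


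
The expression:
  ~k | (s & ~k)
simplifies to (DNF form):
~k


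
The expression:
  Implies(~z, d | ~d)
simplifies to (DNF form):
True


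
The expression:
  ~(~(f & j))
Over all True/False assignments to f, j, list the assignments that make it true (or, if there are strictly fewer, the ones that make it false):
is true only for:
  f=True, j=True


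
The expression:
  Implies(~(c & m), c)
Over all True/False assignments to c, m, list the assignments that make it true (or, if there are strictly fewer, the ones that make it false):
is true only for:
  c=True, m=False;
  c=True, m=True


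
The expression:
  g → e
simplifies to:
e ∨ ¬g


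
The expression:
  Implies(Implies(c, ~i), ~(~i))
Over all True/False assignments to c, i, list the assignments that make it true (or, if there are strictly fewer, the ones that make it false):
is true only for:
  c=False, i=True;
  c=True, i=True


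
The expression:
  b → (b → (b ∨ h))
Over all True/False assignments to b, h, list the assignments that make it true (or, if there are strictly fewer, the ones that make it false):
is always true.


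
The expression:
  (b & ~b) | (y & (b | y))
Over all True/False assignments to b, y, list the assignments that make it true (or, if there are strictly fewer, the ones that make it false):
is true only for:
  b=False, y=True;
  b=True, y=True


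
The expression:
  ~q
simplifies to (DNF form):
~q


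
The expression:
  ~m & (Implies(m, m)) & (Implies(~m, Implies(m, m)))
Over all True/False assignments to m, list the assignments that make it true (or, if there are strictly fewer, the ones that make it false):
is true only for:
  m=False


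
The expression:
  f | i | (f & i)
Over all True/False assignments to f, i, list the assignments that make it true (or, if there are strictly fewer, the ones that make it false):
is false only for:
  f=False, i=False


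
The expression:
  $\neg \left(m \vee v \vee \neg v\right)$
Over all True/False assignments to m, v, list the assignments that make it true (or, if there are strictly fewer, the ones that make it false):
is never true.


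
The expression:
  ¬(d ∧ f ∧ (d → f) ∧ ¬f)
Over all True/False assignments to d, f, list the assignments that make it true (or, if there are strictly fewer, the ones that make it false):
is always true.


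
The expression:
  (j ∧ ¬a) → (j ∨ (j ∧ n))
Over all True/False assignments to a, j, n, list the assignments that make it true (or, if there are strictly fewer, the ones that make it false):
is always true.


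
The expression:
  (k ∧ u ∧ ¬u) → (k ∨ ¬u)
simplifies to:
True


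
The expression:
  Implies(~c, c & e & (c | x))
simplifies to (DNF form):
c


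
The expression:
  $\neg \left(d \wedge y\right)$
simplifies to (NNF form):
$\neg d \vee \neg y$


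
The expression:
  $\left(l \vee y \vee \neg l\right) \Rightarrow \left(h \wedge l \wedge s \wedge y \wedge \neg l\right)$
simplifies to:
$\text{False}$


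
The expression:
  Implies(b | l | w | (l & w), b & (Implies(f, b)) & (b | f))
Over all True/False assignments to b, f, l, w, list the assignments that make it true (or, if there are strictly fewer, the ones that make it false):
is false only for:
  b=False, f=False, l=False, w=True;
  b=False, f=False, l=True, w=False;
  b=False, f=False, l=True, w=True;
  b=False, f=True, l=False, w=True;
  b=False, f=True, l=True, w=False;
  b=False, f=True, l=True, w=True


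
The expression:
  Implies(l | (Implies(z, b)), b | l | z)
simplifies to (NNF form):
b | l | z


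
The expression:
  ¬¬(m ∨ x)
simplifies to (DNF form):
m ∨ x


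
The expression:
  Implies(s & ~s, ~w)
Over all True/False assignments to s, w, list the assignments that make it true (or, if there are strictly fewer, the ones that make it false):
is always true.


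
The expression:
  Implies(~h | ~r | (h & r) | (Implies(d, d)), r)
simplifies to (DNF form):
r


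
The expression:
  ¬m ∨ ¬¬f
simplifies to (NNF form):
f ∨ ¬m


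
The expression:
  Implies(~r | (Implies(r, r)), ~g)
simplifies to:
~g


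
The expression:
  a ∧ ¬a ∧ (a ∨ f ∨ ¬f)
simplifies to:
False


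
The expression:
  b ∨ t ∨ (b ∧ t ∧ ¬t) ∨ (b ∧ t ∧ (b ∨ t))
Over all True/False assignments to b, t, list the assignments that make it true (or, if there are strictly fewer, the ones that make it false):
is false only for:
  b=False, t=False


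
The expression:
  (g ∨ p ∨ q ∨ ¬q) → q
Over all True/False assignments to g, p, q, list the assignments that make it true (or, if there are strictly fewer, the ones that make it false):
is true only for:
  g=False, p=False, q=True;
  g=False, p=True, q=True;
  g=True, p=False, q=True;
  g=True, p=True, q=True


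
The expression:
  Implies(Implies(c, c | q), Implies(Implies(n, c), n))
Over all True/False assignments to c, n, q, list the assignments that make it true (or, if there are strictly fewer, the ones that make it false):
is true only for:
  c=False, n=True, q=False;
  c=False, n=True, q=True;
  c=True, n=True, q=False;
  c=True, n=True, q=True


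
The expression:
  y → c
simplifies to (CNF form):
c ∨ ¬y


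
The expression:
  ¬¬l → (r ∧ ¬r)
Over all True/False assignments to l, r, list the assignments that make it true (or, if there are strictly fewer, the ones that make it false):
is true only for:
  l=False, r=False;
  l=False, r=True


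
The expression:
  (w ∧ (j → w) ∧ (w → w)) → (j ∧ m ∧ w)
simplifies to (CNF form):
(j ∨ ¬w) ∧ (m ∨ ¬w)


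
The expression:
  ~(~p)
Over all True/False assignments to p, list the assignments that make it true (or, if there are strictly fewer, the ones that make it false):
is true only for:
  p=True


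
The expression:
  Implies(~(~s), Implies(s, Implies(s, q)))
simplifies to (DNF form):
q | ~s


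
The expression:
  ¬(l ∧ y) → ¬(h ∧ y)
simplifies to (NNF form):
l ∨ ¬h ∨ ¬y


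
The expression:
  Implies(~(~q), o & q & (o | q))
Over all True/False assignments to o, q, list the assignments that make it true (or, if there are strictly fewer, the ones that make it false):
is false only for:
  o=False, q=True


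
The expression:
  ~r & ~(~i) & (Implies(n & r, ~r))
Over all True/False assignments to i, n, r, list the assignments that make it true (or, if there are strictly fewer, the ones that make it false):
is true only for:
  i=True, n=False, r=False;
  i=True, n=True, r=False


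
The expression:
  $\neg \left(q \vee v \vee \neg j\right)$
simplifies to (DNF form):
$j \wedge \neg q \wedge \neg v$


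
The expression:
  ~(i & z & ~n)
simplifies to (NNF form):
n | ~i | ~z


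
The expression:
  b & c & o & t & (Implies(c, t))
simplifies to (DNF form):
b & c & o & t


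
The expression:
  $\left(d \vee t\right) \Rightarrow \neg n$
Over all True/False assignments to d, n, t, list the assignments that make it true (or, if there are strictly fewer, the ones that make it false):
is false only for:
  d=False, n=True, t=True;
  d=True, n=True, t=False;
  d=True, n=True, t=True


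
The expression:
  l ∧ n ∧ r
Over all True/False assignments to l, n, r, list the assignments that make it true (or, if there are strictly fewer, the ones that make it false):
is true only for:
  l=True, n=True, r=True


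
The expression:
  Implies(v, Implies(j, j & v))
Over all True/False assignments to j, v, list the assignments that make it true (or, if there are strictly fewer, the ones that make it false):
is always true.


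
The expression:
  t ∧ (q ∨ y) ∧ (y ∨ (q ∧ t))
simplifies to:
t ∧ (q ∨ y)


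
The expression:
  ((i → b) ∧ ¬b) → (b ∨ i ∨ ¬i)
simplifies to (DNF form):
True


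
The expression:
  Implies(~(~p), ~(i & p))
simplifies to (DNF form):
~i | ~p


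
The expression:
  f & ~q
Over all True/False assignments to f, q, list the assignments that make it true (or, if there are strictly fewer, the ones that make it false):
is true only for:
  f=True, q=False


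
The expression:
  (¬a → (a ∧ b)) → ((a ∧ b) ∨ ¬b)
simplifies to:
True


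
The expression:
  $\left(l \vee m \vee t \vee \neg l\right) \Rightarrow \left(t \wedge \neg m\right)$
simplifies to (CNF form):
$t \wedge \neg m$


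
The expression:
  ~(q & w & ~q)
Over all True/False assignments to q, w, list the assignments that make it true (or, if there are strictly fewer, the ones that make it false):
is always true.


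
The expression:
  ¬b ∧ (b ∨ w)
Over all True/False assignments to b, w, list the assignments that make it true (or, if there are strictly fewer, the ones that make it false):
is true only for:
  b=False, w=True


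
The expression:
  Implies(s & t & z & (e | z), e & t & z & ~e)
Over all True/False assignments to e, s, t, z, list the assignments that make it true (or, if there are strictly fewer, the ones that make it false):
is false only for:
  e=False, s=True, t=True, z=True;
  e=True, s=True, t=True, z=True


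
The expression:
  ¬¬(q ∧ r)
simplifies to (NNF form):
q ∧ r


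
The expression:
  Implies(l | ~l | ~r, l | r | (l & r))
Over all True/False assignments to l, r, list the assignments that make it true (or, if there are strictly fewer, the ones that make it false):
is false only for:
  l=False, r=False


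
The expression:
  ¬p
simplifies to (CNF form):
¬p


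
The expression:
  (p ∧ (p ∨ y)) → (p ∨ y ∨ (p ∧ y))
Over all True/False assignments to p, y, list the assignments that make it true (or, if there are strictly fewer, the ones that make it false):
is always true.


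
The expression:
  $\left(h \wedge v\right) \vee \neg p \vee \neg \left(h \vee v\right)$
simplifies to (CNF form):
$\left(h \vee \neg p \vee \neg v\right) \wedge \left(v \vee \neg h \vee \neg p\right)$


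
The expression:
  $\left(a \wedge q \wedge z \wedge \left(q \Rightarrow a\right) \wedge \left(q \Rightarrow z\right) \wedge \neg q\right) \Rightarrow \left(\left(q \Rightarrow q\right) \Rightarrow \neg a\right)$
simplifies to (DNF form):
$\text{True}$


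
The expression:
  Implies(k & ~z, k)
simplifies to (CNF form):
True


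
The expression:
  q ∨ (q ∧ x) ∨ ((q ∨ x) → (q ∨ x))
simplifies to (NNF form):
True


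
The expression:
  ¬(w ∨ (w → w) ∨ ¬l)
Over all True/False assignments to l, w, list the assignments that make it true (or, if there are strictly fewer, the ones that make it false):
is never true.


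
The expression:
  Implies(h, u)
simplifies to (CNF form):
u | ~h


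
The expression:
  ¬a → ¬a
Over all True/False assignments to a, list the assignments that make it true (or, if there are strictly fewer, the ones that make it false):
is always true.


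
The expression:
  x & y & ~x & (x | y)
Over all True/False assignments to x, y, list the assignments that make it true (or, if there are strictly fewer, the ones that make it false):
is never true.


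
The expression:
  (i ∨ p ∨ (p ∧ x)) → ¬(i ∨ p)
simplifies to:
¬i ∧ ¬p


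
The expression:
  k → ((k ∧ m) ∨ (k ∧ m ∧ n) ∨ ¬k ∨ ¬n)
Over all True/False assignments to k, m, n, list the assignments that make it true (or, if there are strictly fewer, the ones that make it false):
is false only for:
  k=True, m=False, n=True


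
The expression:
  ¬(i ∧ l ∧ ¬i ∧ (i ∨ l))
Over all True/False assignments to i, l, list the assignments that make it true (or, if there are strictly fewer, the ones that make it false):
is always true.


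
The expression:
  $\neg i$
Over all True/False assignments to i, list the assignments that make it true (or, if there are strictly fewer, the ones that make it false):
is true only for:
  i=False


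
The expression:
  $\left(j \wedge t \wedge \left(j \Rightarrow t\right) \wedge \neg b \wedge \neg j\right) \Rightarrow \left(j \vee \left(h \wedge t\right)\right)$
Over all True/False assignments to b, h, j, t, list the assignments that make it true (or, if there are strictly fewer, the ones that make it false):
is always true.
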